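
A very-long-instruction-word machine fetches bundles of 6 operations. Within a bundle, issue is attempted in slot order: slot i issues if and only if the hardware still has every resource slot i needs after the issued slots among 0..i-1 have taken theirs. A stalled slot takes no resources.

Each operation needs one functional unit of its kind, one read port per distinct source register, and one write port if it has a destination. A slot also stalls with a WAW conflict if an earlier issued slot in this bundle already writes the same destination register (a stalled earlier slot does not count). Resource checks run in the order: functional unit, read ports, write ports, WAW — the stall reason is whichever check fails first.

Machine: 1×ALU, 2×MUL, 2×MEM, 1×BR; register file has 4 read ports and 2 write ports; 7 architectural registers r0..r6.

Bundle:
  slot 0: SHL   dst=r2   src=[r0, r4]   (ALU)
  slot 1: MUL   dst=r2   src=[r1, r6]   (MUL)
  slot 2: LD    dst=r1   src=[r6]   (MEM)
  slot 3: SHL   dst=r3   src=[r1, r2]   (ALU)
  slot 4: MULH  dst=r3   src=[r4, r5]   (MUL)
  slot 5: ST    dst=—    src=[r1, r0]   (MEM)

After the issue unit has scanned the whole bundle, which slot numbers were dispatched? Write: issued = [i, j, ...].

(0) want 1×ALU +2rd +1wr — yes → AL0|MU2|ME2|BR1|rd2|wr1
(1) want 1×MUL +2rd +1wr — WAW → AL0|MU2|ME2|BR1|rd2|wr1
(2) want 1×MEM +1rd +1wr — yes → AL0|MU2|ME1|BR1|rd1|wr0
(3) want 1×ALU +2rd +1wr — FU → AL0|MU2|ME1|BR1|rd1|wr0
(4) want 1×MUL +2rd +1wr — RD_PORT → AL0|MU2|ME1|BR1|rd1|wr0
(5) want 1×MEM +2rd +0wr — RD_PORT → AL0|MU2|ME1|BR1|rd1|wr0

issued = [0, 2]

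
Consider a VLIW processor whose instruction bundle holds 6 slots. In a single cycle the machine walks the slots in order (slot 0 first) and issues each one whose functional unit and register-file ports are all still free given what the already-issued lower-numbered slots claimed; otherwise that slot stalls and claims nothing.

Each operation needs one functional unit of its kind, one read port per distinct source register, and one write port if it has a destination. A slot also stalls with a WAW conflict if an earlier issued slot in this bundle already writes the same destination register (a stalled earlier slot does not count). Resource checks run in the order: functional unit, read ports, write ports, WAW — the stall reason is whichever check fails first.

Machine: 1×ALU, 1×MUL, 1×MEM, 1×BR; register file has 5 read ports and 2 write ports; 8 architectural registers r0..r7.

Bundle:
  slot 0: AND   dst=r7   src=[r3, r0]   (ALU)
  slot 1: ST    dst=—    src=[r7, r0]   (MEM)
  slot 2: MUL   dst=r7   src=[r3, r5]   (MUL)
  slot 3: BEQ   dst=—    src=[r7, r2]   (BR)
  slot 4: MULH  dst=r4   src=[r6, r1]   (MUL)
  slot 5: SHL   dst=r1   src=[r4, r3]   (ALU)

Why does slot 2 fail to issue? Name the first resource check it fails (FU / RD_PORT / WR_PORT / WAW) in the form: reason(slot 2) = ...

reason(slot 2) = RD_PORT

[0] ALU needs rd=2 wr=1: ok; after: ALU=0 MUL=1 MEM=1 BR=1, R=3, W=1
[1] MEM needs rd=2 wr=0: ok; after: ALU=0 MUL=1 MEM=0 BR=1, R=1, W=1
[2] MUL needs rd=2 wr=1: RD_PORT; after: ALU=0 MUL=1 MEM=0 BR=1, R=1, W=1
[3] BR needs rd=2 wr=0: RD_PORT; after: ALU=0 MUL=1 MEM=0 BR=1, R=1, W=1
[4] MUL needs rd=2 wr=1: RD_PORT; after: ALU=0 MUL=1 MEM=0 BR=1, R=1, W=1
[5] ALU needs rd=2 wr=1: FU; after: ALU=0 MUL=1 MEM=0 BR=1, R=1, W=1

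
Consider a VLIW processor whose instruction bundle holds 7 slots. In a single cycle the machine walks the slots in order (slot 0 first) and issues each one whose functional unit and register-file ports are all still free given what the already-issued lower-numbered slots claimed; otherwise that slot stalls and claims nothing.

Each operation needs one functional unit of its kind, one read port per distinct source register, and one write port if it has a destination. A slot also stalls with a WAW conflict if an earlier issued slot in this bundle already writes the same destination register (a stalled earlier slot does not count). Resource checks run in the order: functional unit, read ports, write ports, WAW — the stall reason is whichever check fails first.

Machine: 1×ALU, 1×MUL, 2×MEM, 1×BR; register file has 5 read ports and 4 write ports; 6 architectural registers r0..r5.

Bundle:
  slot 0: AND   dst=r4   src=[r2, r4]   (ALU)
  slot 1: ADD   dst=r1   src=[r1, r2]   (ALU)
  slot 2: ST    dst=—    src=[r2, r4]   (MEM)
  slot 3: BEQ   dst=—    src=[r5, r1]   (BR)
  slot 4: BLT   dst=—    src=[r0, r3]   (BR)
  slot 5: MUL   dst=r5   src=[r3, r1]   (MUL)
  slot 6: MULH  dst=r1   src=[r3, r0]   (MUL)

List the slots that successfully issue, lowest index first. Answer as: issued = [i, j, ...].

issued = [0, 2]

(0) want 1×ALU +2rd +1wr — yes → AL0|MU1|ME2|BR1|rd3|wr3
(1) want 1×ALU +2rd +1wr — FU → AL0|MU1|ME2|BR1|rd3|wr3
(2) want 1×MEM +2rd +0wr — yes → AL0|MU1|ME1|BR1|rd1|wr3
(3) want 1×BR +2rd +0wr — RD_PORT → AL0|MU1|ME1|BR1|rd1|wr3
(4) want 1×BR +2rd +0wr — RD_PORT → AL0|MU1|ME1|BR1|rd1|wr3
(5) want 1×MUL +2rd +1wr — RD_PORT → AL0|MU1|ME1|BR1|rd1|wr3
(6) want 1×MUL +2rd +1wr — RD_PORT → AL0|MU1|ME1|BR1|rd1|wr3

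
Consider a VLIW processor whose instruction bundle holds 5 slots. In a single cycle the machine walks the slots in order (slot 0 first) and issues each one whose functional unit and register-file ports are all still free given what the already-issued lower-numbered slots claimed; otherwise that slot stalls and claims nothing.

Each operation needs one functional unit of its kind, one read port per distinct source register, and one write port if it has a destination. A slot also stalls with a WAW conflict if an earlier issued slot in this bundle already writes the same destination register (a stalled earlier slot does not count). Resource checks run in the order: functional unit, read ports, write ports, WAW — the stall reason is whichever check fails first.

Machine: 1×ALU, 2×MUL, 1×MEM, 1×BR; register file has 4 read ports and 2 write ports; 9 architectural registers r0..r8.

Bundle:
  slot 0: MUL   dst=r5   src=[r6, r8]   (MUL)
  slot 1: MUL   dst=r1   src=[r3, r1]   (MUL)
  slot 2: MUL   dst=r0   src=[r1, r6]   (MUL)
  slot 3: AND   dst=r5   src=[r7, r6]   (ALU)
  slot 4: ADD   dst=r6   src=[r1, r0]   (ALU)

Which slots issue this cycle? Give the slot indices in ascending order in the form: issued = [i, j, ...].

issued = [0, 1]

slot 0 (MUL): ISSUE — free A1,Mu1,Ld1,B1 rp2 wp1
slot 1 (MUL): ISSUE — free A1,Mu0,Ld1,B1 rp0 wp0
slot 2 (MUL): stall FU — free A1,Mu0,Ld1,B1 rp0 wp0
slot 3 (ALU): stall RD_PORT — free A1,Mu0,Ld1,B1 rp0 wp0
slot 4 (ALU): stall RD_PORT — free A1,Mu0,Ld1,B1 rp0 wp0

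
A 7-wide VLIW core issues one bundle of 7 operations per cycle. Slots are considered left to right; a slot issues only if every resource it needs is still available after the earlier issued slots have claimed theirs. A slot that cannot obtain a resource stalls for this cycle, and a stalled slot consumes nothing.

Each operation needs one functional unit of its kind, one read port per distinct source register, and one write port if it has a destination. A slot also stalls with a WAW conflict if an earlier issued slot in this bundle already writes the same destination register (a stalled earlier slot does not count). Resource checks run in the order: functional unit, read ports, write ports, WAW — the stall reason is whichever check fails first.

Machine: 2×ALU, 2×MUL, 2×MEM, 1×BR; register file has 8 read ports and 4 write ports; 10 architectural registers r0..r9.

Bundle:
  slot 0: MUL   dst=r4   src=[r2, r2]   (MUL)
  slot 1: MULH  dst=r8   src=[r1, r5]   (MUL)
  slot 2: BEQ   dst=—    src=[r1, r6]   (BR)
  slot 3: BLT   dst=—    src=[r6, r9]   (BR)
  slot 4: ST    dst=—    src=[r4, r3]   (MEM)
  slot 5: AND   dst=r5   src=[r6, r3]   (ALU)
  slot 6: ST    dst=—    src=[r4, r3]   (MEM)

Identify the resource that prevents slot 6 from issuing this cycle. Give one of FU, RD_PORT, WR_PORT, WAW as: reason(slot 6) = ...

slot 0 (MUL): ISSUE — free A2,Mu1,Ld2,B1 rp7 wp3
slot 1 (MUL): ISSUE — free A2,Mu0,Ld2,B1 rp5 wp2
slot 2 (BR): ISSUE — free A2,Mu0,Ld2,B0 rp3 wp2
slot 3 (BR): stall FU — free A2,Mu0,Ld2,B0 rp3 wp2
slot 4 (MEM): ISSUE — free A2,Mu0,Ld1,B0 rp1 wp2
slot 5 (ALU): stall RD_PORT — free A2,Mu0,Ld1,B0 rp1 wp2
slot 6 (MEM): stall RD_PORT — free A2,Mu0,Ld1,B0 rp1 wp2

reason(slot 6) = RD_PORT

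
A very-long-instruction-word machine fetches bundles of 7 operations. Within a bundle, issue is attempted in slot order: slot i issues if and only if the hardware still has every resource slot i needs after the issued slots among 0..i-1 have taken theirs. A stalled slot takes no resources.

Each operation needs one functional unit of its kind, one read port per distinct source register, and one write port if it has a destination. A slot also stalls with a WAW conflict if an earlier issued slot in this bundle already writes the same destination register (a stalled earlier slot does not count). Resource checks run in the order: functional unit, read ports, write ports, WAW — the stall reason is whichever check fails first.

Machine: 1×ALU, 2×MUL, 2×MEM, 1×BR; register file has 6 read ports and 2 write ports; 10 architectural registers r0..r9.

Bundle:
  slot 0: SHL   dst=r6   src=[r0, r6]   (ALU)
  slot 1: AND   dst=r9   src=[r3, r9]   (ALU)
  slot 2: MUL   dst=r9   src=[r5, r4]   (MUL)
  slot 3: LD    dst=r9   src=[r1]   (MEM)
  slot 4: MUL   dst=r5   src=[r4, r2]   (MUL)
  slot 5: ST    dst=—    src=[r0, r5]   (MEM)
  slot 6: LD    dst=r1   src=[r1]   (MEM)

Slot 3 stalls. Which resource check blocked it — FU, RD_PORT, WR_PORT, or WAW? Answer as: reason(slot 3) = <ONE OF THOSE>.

slot 0 (ALU): ISSUE — free A0,Mu2,Ld2,B1 rp4 wp1
slot 1 (ALU): stall FU — free A0,Mu2,Ld2,B1 rp4 wp1
slot 2 (MUL): ISSUE — free A0,Mu1,Ld2,B1 rp2 wp0
slot 3 (MEM): stall WR_PORT — free A0,Mu1,Ld2,B1 rp2 wp0
slot 4 (MUL): stall WR_PORT — free A0,Mu1,Ld2,B1 rp2 wp0
slot 5 (MEM): ISSUE — free A0,Mu1,Ld1,B1 rp0 wp0
slot 6 (MEM): stall RD_PORT — free A0,Mu1,Ld1,B1 rp0 wp0

reason(slot 3) = WR_PORT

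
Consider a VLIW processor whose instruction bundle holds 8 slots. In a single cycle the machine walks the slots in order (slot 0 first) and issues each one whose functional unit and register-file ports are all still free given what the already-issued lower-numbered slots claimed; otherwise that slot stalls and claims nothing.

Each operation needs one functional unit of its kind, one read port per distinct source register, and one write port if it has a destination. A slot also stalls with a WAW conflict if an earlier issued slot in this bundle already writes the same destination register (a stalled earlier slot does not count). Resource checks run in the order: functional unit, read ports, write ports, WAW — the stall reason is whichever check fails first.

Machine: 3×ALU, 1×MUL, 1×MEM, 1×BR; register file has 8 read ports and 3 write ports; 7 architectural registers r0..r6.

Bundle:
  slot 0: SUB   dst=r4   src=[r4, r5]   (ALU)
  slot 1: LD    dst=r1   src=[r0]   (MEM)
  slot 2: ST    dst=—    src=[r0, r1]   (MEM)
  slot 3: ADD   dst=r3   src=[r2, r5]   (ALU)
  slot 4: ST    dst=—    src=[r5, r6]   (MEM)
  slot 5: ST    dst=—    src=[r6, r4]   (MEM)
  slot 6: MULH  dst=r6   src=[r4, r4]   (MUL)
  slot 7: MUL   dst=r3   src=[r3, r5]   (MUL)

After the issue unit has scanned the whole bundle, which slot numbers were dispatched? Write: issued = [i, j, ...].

(0) want 1×ALU +2rd +1wr — yes → AL2|MU1|ME1|BR1|rd6|wr2
(1) want 1×MEM +1rd +1wr — yes → AL2|MU1|ME0|BR1|rd5|wr1
(2) want 1×MEM +2rd +0wr — FU → AL2|MU1|ME0|BR1|rd5|wr1
(3) want 1×ALU +2rd +1wr — yes → AL1|MU1|ME0|BR1|rd3|wr0
(4) want 1×MEM +2rd +0wr — FU → AL1|MU1|ME0|BR1|rd3|wr0
(5) want 1×MEM +2rd +0wr — FU → AL1|MU1|ME0|BR1|rd3|wr0
(6) want 1×MUL +1rd +1wr — WR_PORT → AL1|MU1|ME0|BR1|rd3|wr0
(7) want 1×MUL +2rd +1wr — WR_PORT → AL1|MU1|ME0|BR1|rd3|wr0

issued = [0, 1, 3]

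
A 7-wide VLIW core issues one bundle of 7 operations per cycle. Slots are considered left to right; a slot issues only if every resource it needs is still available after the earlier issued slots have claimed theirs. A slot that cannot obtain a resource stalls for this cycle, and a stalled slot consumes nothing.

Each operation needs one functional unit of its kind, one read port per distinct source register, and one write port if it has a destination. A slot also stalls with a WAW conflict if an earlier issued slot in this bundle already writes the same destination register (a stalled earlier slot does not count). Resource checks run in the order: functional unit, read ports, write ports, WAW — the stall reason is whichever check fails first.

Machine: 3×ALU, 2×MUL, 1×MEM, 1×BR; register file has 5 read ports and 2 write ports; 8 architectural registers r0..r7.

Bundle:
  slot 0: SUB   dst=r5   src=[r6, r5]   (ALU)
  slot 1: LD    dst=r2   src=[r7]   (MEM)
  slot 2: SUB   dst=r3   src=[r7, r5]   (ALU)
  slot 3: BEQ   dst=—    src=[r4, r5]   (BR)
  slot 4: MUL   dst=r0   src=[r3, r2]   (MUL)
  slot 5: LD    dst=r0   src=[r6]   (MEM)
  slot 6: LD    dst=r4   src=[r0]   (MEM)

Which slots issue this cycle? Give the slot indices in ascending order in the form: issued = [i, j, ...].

issued = [0, 1, 3]

(0) want 1×ALU +2rd +1wr — yes → AL2|MU2|ME1|BR1|rd3|wr1
(1) want 1×MEM +1rd +1wr — yes → AL2|MU2|ME0|BR1|rd2|wr0
(2) want 1×ALU +2rd +1wr — WR_PORT → AL2|MU2|ME0|BR1|rd2|wr0
(3) want 1×BR +2rd +0wr — yes → AL2|MU2|ME0|BR0|rd0|wr0
(4) want 1×MUL +2rd +1wr — RD_PORT → AL2|MU2|ME0|BR0|rd0|wr0
(5) want 1×MEM +1rd +1wr — FU → AL2|MU2|ME0|BR0|rd0|wr0
(6) want 1×MEM +1rd +1wr — FU → AL2|MU2|ME0|BR0|rd0|wr0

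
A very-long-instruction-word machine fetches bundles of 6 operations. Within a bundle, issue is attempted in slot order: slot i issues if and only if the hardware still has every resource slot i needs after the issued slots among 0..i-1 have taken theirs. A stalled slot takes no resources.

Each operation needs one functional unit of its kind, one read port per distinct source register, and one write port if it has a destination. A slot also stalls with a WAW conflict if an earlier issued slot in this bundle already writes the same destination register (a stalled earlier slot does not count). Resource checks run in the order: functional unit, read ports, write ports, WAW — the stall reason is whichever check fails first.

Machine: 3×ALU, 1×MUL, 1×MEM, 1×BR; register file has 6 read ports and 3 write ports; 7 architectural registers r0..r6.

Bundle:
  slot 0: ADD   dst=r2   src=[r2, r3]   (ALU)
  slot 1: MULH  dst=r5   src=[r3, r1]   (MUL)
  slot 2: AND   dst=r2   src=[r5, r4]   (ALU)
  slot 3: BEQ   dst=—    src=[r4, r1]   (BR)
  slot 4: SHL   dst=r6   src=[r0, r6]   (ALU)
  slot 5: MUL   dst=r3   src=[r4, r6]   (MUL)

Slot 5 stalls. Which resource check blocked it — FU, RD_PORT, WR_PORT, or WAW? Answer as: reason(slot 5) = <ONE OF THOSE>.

  0. ALU→r2 ⇒ go  {2A/1Mu/1Ld/1B | 4r 2w}
  1. MUL→r5 ⇒ go  {2A/0Mu/1Ld/1B | 2r 1w}
  2. ALU→r2 ⇒ no(WAW)  {2A/0Mu/1Ld/1B | 2r 1w}
  3. BR ⇒ go  {2A/0Mu/1Ld/0B | 0r 1w}
  4. ALU→r6 ⇒ no(RD_PORT)  {2A/0Mu/1Ld/0B | 0r 1w}
  5. MUL→r3 ⇒ no(FU)  {2A/0Mu/1Ld/0B | 0r 1w}

reason(slot 5) = FU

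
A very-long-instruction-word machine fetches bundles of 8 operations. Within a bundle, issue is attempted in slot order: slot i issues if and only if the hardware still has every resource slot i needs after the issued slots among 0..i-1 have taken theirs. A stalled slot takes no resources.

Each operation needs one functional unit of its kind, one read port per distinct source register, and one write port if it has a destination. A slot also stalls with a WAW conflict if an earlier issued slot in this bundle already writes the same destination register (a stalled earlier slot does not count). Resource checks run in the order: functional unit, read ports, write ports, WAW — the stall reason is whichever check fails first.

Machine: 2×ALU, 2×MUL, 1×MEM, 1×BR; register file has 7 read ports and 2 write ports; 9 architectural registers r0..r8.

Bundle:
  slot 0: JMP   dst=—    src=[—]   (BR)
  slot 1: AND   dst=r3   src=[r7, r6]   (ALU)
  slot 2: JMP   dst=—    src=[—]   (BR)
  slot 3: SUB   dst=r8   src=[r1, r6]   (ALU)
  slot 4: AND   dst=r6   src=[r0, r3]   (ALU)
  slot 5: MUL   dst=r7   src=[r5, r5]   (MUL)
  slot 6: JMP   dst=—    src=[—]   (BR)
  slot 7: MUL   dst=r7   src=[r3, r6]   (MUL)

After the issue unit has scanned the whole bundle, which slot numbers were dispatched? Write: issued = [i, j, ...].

#0 BR src=- dispatched  <A:2 Mu:2 Ld:1 B:0 rd:7 wr:2>
#1 ALU src=r7,r6 dispatched  <A:1 Mu:2 Ld:1 B:0 rd:5 wr:1>
#2 BR src=- held:FU  <A:1 Mu:2 Ld:1 B:0 rd:5 wr:1>
#3 ALU src=r1,r6 dispatched  <A:0 Mu:2 Ld:1 B:0 rd:3 wr:0>
#4 ALU src=r0,r3 held:FU  <A:0 Mu:2 Ld:1 B:0 rd:3 wr:0>
#5 MUL src=r5,r5 held:WR_PORT  <A:0 Mu:2 Ld:1 B:0 rd:3 wr:0>
#6 BR src=- held:FU  <A:0 Mu:2 Ld:1 B:0 rd:3 wr:0>
#7 MUL src=r3,r6 held:WR_PORT  <A:0 Mu:2 Ld:1 B:0 rd:3 wr:0>

issued = [0, 1, 3]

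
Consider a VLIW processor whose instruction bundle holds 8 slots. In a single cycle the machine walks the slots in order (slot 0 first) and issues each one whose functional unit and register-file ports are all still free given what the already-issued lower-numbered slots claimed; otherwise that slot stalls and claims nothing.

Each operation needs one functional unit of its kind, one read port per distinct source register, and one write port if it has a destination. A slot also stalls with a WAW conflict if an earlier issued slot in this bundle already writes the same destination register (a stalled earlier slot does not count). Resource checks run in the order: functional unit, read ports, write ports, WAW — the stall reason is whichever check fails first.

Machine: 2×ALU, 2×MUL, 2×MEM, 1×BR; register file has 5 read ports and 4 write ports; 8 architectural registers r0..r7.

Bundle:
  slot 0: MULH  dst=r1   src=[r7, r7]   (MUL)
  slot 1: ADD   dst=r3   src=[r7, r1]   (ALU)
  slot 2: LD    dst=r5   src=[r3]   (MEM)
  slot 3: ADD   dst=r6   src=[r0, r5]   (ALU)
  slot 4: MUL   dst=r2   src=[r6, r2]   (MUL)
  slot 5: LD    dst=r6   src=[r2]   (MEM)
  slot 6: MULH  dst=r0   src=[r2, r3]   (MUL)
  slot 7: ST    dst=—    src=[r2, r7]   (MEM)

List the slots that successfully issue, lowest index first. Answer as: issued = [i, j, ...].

issued = [0, 1, 2, 5]

  0. MUL→r1 ⇒ go  {2A/1Mu/2Ld/1B | 4r 3w}
  1. ALU→r3 ⇒ go  {1A/1Mu/2Ld/1B | 2r 2w}
  2. MEM→r5 ⇒ go  {1A/1Mu/1Ld/1B | 1r 1w}
  3. ALU→r6 ⇒ no(RD_PORT)  {1A/1Mu/1Ld/1B | 1r 1w}
  4. MUL→r2 ⇒ no(RD_PORT)  {1A/1Mu/1Ld/1B | 1r 1w}
  5. MEM→r6 ⇒ go  {1A/1Mu/0Ld/1B | 0r 0w}
  6. MUL→r0 ⇒ no(RD_PORT)  {1A/1Mu/0Ld/1B | 0r 0w}
  7. MEM ⇒ no(FU)  {1A/1Mu/0Ld/1B | 0r 0w}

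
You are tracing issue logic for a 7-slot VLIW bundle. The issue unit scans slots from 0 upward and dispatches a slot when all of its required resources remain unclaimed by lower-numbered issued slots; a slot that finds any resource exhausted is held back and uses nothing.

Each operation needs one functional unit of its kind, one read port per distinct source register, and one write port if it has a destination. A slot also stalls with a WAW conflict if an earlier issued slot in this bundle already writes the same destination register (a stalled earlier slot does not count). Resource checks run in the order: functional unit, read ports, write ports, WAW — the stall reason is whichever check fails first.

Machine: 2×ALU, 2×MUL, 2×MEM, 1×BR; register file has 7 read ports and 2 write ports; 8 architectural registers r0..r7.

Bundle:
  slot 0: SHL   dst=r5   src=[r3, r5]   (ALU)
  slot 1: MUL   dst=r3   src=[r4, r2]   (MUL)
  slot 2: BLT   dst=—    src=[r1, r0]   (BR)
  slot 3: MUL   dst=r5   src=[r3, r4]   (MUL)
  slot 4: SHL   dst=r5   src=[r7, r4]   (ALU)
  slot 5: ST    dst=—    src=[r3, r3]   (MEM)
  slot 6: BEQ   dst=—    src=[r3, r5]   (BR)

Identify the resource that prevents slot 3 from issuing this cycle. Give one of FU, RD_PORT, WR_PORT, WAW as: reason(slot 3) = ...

slot 0 (ALU): ISSUE — free A1,Mu2,Ld2,B1 rp5 wp1
slot 1 (MUL): ISSUE — free A1,Mu1,Ld2,B1 rp3 wp0
slot 2 (BR): ISSUE — free A1,Mu1,Ld2,B0 rp1 wp0
slot 3 (MUL): stall RD_PORT — free A1,Mu1,Ld2,B0 rp1 wp0
slot 4 (ALU): stall RD_PORT — free A1,Mu1,Ld2,B0 rp1 wp0
slot 5 (MEM): ISSUE — free A1,Mu1,Ld1,B0 rp0 wp0
slot 6 (BR): stall FU — free A1,Mu1,Ld1,B0 rp0 wp0

reason(slot 3) = RD_PORT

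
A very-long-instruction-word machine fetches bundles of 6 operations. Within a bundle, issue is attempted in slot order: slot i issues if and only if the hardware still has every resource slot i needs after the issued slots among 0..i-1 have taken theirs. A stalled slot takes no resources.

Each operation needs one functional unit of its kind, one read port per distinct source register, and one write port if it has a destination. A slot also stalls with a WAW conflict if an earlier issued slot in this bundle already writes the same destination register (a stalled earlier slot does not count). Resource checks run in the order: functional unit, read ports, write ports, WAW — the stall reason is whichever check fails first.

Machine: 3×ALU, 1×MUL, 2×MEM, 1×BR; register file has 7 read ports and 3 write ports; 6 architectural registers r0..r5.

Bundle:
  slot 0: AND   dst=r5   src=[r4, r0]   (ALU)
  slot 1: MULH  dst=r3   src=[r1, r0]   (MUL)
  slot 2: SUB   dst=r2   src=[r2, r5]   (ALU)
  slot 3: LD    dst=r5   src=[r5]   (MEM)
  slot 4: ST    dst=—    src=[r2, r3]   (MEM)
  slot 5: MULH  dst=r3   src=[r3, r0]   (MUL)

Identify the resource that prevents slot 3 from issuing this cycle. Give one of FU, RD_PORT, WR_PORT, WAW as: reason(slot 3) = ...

slot 0 (ALU): ISSUE — free A2,Mu1,Ld2,B1 rp5 wp2
slot 1 (MUL): ISSUE — free A2,Mu0,Ld2,B1 rp3 wp1
slot 2 (ALU): ISSUE — free A1,Mu0,Ld2,B1 rp1 wp0
slot 3 (MEM): stall WR_PORT — free A1,Mu0,Ld2,B1 rp1 wp0
slot 4 (MEM): stall RD_PORT — free A1,Mu0,Ld2,B1 rp1 wp0
slot 5 (MUL): stall FU — free A1,Mu0,Ld2,B1 rp1 wp0

reason(slot 3) = WR_PORT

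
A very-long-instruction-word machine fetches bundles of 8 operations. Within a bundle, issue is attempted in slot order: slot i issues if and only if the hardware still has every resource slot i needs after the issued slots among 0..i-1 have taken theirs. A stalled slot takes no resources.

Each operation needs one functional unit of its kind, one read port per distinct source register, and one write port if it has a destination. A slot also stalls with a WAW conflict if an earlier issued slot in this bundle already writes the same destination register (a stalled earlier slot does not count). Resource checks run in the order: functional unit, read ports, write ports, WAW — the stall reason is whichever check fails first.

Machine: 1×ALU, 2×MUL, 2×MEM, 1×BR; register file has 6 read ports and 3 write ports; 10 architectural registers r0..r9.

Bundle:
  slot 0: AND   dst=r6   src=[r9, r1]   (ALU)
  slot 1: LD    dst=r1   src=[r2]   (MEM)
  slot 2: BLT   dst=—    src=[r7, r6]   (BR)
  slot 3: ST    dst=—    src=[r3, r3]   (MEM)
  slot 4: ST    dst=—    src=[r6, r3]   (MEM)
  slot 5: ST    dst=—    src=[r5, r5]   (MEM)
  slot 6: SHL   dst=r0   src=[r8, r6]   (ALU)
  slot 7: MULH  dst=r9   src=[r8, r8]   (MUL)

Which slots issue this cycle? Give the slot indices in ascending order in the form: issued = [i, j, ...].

issued = [0, 1, 2, 3]

  0. ALU→r6 ⇒ go  {0A/2Mu/2Ld/1B | 4r 2w}
  1. MEM→r1 ⇒ go  {0A/2Mu/1Ld/1B | 3r 1w}
  2. BR ⇒ go  {0A/2Mu/1Ld/0B | 1r 1w}
  3. MEM ⇒ go  {0A/2Mu/0Ld/0B | 0r 1w}
  4. MEM ⇒ no(FU)  {0A/2Mu/0Ld/0B | 0r 1w}
  5. MEM ⇒ no(FU)  {0A/2Mu/0Ld/0B | 0r 1w}
  6. ALU→r0 ⇒ no(FU)  {0A/2Mu/0Ld/0B | 0r 1w}
  7. MUL→r9 ⇒ no(RD_PORT)  {0A/2Mu/0Ld/0B | 0r 1w}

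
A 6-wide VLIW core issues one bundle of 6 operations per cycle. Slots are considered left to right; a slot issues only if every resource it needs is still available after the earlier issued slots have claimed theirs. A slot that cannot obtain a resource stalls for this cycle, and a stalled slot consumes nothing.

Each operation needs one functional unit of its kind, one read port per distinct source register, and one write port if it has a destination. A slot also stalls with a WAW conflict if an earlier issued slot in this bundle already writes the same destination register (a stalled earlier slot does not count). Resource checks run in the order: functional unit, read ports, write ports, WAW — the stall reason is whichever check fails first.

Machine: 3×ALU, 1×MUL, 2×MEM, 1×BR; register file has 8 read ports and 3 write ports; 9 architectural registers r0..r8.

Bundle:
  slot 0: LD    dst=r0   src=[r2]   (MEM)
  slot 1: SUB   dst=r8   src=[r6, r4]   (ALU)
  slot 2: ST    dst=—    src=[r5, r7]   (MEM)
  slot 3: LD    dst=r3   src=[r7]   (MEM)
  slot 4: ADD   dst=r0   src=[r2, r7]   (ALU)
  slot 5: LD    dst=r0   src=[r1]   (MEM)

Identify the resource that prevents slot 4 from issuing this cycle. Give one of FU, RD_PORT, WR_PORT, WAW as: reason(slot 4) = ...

reason(slot 4) = WAW

  0. MEM→r0 ⇒ go  {3A/1Mu/1Ld/1B | 7r 2w}
  1. ALU→r8 ⇒ go  {2A/1Mu/1Ld/1B | 5r 1w}
  2. MEM ⇒ go  {2A/1Mu/0Ld/1B | 3r 1w}
  3. MEM→r3 ⇒ no(FU)  {2A/1Mu/0Ld/1B | 3r 1w}
  4. ALU→r0 ⇒ no(WAW)  {2A/1Mu/0Ld/1B | 3r 1w}
  5. MEM→r0 ⇒ no(FU)  {2A/1Mu/0Ld/1B | 3r 1w}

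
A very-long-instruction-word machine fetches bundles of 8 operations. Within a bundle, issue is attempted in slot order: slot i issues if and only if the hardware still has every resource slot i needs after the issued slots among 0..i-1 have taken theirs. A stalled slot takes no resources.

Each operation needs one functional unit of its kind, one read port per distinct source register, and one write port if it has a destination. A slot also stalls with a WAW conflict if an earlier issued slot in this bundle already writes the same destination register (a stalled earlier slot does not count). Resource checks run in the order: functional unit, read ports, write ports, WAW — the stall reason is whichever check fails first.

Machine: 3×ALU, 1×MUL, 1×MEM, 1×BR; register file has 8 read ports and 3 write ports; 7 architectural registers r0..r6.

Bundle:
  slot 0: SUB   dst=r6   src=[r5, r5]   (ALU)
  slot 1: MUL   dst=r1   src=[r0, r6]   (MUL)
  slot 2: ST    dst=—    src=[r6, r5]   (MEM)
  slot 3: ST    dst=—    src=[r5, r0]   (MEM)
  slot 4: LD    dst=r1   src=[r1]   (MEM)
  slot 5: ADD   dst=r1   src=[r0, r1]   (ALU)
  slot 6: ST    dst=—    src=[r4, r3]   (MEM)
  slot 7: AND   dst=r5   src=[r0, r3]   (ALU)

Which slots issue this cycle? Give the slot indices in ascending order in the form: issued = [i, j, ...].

[0] ALU needs rd=1 wr=1: ok; after: ALU=2 MUL=1 MEM=1 BR=1, R=7, W=2
[1] MUL needs rd=2 wr=1: ok; after: ALU=2 MUL=0 MEM=1 BR=1, R=5, W=1
[2] MEM needs rd=2 wr=0: ok; after: ALU=2 MUL=0 MEM=0 BR=1, R=3, W=1
[3] MEM needs rd=2 wr=0: FU; after: ALU=2 MUL=0 MEM=0 BR=1, R=3, W=1
[4] MEM needs rd=1 wr=1: FU; after: ALU=2 MUL=0 MEM=0 BR=1, R=3, W=1
[5] ALU needs rd=2 wr=1: WAW; after: ALU=2 MUL=0 MEM=0 BR=1, R=3, W=1
[6] MEM needs rd=2 wr=0: FU; after: ALU=2 MUL=0 MEM=0 BR=1, R=3, W=1
[7] ALU needs rd=2 wr=1: ok; after: ALU=1 MUL=0 MEM=0 BR=1, R=1, W=0

issued = [0, 1, 2, 7]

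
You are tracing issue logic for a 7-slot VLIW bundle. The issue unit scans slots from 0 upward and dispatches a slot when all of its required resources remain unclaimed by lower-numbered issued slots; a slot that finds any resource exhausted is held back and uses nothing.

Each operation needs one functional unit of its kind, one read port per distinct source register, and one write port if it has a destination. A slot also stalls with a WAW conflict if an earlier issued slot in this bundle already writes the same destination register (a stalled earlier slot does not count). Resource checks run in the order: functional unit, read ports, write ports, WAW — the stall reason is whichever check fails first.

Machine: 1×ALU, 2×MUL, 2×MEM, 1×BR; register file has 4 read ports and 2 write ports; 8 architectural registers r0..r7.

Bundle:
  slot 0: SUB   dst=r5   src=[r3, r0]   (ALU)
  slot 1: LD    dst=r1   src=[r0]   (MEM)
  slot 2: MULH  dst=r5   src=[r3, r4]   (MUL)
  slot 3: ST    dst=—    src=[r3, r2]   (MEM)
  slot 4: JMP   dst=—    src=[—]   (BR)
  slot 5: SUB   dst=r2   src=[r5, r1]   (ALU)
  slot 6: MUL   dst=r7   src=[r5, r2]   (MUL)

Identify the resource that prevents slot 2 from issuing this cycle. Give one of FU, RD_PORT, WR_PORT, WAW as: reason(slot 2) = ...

slot 0 (ALU): ISSUE — free A0,Mu2,Ld2,B1 rp2 wp1
slot 1 (MEM): ISSUE — free A0,Mu2,Ld1,B1 rp1 wp0
slot 2 (MUL): stall RD_PORT — free A0,Mu2,Ld1,B1 rp1 wp0
slot 3 (MEM): stall RD_PORT — free A0,Mu2,Ld1,B1 rp1 wp0
slot 4 (BR): ISSUE — free A0,Mu2,Ld1,B0 rp1 wp0
slot 5 (ALU): stall FU — free A0,Mu2,Ld1,B0 rp1 wp0
slot 6 (MUL): stall RD_PORT — free A0,Mu2,Ld1,B0 rp1 wp0

reason(slot 2) = RD_PORT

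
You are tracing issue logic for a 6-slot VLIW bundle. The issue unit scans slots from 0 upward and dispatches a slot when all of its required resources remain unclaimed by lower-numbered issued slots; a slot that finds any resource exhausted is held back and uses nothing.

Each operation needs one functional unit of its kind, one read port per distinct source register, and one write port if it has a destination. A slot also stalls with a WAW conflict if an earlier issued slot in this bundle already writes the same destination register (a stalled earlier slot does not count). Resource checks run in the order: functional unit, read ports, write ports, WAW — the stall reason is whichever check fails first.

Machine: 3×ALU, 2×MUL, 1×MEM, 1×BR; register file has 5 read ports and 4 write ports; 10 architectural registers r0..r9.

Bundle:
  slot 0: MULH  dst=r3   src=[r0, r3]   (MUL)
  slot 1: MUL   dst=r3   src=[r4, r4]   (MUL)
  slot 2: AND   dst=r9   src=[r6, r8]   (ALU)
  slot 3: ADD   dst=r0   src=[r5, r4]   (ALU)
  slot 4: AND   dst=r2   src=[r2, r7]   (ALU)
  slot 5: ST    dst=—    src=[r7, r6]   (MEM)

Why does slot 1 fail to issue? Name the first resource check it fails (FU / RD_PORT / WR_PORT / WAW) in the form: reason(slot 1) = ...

#0 MUL src=r0,r3 dispatched  <A:3 Mu:1 Ld:1 B:1 rd:3 wr:3>
#1 MUL src=r4,r4 held:WAW  <A:3 Mu:1 Ld:1 B:1 rd:3 wr:3>
#2 ALU src=r6,r8 dispatched  <A:2 Mu:1 Ld:1 B:1 rd:1 wr:2>
#3 ALU src=r5,r4 held:RD_PORT  <A:2 Mu:1 Ld:1 B:1 rd:1 wr:2>
#4 ALU src=r2,r7 held:RD_PORT  <A:2 Mu:1 Ld:1 B:1 rd:1 wr:2>
#5 MEM src=r7,r6 held:RD_PORT  <A:2 Mu:1 Ld:1 B:1 rd:1 wr:2>

reason(slot 1) = WAW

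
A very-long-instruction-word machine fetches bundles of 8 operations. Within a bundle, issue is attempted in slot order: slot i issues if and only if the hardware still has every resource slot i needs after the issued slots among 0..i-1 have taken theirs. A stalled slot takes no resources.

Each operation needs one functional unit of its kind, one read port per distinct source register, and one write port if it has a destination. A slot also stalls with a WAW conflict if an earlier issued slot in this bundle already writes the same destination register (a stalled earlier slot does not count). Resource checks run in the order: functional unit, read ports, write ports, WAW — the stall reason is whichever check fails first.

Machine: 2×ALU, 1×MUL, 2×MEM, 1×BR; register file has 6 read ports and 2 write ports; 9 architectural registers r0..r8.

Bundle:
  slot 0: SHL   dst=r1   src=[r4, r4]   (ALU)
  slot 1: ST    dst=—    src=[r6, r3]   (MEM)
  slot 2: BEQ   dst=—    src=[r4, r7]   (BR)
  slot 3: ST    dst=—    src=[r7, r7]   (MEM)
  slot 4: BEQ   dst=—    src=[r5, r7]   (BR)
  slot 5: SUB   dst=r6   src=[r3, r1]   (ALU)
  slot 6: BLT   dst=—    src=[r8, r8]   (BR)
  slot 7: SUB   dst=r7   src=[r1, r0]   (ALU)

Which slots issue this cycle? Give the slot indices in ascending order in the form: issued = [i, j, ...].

issued = [0, 1, 2, 3]

#0 ALU src=r4,r4 dispatched  <A:1 Mu:1 Ld:2 B:1 rd:5 wr:1>
#1 MEM src=r6,r3 dispatched  <A:1 Mu:1 Ld:1 B:1 rd:3 wr:1>
#2 BR src=r4,r7 dispatched  <A:1 Mu:1 Ld:1 B:0 rd:1 wr:1>
#3 MEM src=r7,r7 dispatched  <A:1 Mu:1 Ld:0 B:0 rd:0 wr:1>
#4 BR src=r5,r7 held:FU  <A:1 Mu:1 Ld:0 B:0 rd:0 wr:1>
#5 ALU src=r3,r1 held:RD_PORT  <A:1 Mu:1 Ld:0 B:0 rd:0 wr:1>
#6 BR src=r8,r8 held:FU  <A:1 Mu:1 Ld:0 B:0 rd:0 wr:1>
#7 ALU src=r1,r0 held:RD_PORT  <A:1 Mu:1 Ld:0 B:0 rd:0 wr:1>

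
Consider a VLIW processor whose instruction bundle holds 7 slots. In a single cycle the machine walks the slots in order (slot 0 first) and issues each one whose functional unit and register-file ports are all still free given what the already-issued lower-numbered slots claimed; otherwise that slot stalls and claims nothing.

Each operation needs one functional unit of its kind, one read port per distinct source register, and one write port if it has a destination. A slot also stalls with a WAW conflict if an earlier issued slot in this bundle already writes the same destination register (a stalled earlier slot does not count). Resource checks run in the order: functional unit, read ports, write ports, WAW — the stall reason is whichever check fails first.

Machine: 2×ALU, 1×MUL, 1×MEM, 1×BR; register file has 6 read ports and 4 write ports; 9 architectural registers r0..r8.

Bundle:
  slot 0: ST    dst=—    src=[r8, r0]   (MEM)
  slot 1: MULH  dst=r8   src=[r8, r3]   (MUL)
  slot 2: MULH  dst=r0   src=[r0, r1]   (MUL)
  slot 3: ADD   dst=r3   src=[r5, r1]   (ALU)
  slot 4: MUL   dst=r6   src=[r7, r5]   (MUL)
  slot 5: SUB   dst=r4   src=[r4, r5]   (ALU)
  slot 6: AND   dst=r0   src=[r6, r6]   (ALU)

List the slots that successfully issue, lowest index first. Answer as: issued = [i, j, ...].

issued = [0, 1, 3]

[0] MEM needs rd=2 wr=0: ok; after: ALU=2 MUL=1 MEM=0 BR=1, R=4, W=4
[1] MUL needs rd=2 wr=1: ok; after: ALU=2 MUL=0 MEM=0 BR=1, R=2, W=3
[2] MUL needs rd=2 wr=1: FU; after: ALU=2 MUL=0 MEM=0 BR=1, R=2, W=3
[3] ALU needs rd=2 wr=1: ok; after: ALU=1 MUL=0 MEM=0 BR=1, R=0, W=2
[4] MUL needs rd=2 wr=1: FU; after: ALU=1 MUL=0 MEM=0 BR=1, R=0, W=2
[5] ALU needs rd=2 wr=1: RD_PORT; after: ALU=1 MUL=0 MEM=0 BR=1, R=0, W=2
[6] ALU needs rd=1 wr=1: RD_PORT; after: ALU=1 MUL=0 MEM=0 BR=1, R=0, W=2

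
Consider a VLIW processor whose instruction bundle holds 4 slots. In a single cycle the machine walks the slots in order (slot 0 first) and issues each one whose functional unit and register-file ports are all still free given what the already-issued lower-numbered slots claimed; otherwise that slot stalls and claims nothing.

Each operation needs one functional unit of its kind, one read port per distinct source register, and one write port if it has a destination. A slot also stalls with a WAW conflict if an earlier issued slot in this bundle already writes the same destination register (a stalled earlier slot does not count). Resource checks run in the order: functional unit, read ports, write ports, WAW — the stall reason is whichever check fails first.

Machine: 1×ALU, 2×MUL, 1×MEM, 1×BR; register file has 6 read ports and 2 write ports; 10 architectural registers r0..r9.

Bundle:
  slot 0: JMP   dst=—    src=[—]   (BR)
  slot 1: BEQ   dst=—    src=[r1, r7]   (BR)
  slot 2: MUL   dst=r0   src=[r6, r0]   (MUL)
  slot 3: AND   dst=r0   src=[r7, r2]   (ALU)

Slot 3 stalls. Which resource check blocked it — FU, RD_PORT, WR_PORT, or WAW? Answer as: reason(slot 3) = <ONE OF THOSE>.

reason(slot 3) = WAW

(0) want 1×BR +0rd +0wr — yes → AL1|MU2|ME1|BR0|rd6|wr2
(1) want 1×BR +2rd +0wr — FU → AL1|MU2|ME1|BR0|rd6|wr2
(2) want 1×MUL +2rd +1wr — yes → AL1|MU1|ME1|BR0|rd4|wr1
(3) want 1×ALU +2rd +1wr — WAW → AL1|MU1|ME1|BR0|rd4|wr1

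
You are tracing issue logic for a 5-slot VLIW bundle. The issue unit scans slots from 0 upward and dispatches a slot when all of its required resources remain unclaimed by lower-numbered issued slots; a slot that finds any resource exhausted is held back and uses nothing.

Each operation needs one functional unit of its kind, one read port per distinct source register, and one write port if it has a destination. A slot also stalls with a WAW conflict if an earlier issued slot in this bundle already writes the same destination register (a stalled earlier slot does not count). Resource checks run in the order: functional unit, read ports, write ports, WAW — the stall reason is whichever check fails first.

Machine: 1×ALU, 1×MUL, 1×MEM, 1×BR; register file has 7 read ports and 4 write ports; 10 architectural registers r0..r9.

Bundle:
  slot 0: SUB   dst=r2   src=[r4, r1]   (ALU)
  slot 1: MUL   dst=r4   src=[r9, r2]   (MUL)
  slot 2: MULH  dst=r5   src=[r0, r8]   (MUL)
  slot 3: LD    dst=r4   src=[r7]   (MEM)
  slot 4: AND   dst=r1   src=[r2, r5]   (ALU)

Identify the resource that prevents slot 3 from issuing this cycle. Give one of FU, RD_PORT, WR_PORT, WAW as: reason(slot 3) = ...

  0. ALU→r2 ⇒ go  {0A/1Mu/1Ld/1B | 5r 3w}
  1. MUL→r4 ⇒ go  {0A/0Mu/1Ld/1B | 3r 2w}
  2. MUL→r5 ⇒ no(FU)  {0A/0Mu/1Ld/1B | 3r 2w}
  3. MEM→r4 ⇒ no(WAW)  {0A/0Mu/1Ld/1B | 3r 2w}
  4. ALU→r1 ⇒ no(FU)  {0A/0Mu/1Ld/1B | 3r 2w}

reason(slot 3) = WAW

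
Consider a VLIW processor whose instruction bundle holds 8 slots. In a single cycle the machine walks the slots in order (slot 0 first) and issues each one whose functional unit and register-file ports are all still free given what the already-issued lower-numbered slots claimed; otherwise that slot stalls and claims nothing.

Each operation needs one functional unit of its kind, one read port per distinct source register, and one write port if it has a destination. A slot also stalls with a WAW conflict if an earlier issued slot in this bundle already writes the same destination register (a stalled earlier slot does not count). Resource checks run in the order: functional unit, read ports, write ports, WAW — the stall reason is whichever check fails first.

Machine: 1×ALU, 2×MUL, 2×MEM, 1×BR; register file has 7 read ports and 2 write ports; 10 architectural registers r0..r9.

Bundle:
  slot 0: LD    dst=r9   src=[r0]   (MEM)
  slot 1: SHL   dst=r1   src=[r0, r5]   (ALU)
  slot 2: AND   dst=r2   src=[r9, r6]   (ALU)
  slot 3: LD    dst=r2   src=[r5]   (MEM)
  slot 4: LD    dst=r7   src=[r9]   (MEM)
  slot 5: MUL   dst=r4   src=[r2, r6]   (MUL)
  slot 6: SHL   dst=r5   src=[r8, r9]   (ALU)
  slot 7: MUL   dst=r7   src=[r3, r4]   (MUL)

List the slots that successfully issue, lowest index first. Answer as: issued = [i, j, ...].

  0. MEM→r9 ⇒ go  {1A/2Mu/1Ld/1B | 6r 1w}
  1. ALU→r1 ⇒ go  {0A/2Mu/1Ld/1B | 4r 0w}
  2. ALU→r2 ⇒ no(FU)  {0A/2Mu/1Ld/1B | 4r 0w}
  3. MEM→r2 ⇒ no(WR_PORT)  {0A/2Mu/1Ld/1B | 4r 0w}
  4. MEM→r7 ⇒ no(WR_PORT)  {0A/2Mu/1Ld/1B | 4r 0w}
  5. MUL→r4 ⇒ no(WR_PORT)  {0A/2Mu/1Ld/1B | 4r 0w}
  6. ALU→r5 ⇒ no(FU)  {0A/2Mu/1Ld/1B | 4r 0w}
  7. MUL→r7 ⇒ no(WR_PORT)  {0A/2Mu/1Ld/1B | 4r 0w}

issued = [0, 1]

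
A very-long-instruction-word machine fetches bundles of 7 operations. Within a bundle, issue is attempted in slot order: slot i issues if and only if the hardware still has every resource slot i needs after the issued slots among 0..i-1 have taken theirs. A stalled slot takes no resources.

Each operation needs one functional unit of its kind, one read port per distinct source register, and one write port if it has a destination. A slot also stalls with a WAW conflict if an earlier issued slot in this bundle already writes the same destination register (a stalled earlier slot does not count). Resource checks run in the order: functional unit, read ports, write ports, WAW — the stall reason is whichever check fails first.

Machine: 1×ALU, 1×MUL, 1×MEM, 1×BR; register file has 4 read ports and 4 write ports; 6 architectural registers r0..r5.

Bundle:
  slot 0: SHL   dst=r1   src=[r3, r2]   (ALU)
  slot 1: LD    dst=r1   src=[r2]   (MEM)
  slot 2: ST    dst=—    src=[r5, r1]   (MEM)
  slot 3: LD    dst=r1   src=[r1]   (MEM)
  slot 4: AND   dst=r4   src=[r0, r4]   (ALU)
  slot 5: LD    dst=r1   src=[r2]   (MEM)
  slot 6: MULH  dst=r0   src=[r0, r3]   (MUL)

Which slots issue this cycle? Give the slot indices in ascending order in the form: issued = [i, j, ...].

slot 0 (ALU): ISSUE — free A0,Mu1,Ld1,B1 rp2 wp3
slot 1 (MEM): stall WAW — free A0,Mu1,Ld1,B1 rp2 wp3
slot 2 (MEM): ISSUE — free A0,Mu1,Ld0,B1 rp0 wp3
slot 3 (MEM): stall FU — free A0,Mu1,Ld0,B1 rp0 wp3
slot 4 (ALU): stall FU — free A0,Mu1,Ld0,B1 rp0 wp3
slot 5 (MEM): stall FU — free A0,Mu1,Ld0,B1 rp0 wp3
slot 6 (MUL): stall RD_PORT — free A0,Mu1,Ld0,B1 rp0 wp3

issued = [0, 2]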